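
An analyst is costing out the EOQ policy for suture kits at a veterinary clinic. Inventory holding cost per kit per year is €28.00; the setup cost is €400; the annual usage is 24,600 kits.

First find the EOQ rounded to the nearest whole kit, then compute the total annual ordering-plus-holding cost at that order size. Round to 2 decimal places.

€23,474.24

2DS/H = 2·24,600·400/28 = 702,857.14
EOQ = √702,857.14 ≈ 838.37 → Q = 838 kits
Orders/yr = 24,600/838 = 29.356; ordering cost = 29.356 × €400 = €11,742.24
Average inventory = 838/2 = 419; holding cost = 419 × €28 = €11,732.00
Total = €11,742.24 + €11,732.00 = €23,474.24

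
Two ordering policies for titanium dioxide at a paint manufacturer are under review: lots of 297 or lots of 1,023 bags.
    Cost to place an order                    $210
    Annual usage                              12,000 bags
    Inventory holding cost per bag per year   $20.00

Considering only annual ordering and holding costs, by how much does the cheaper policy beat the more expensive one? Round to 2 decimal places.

$1,238.49

TC(Q) = (D/Q)S + (Q/2)H
TC(297) = (12,000/297)×210 + (297/2)×20 = $11,454.85
TC(1,023) = (12,000/1,023)×210 + (1,023/2)×20 = $12,693.34
Cheaper: Q = 297.  Difference = $1,238.49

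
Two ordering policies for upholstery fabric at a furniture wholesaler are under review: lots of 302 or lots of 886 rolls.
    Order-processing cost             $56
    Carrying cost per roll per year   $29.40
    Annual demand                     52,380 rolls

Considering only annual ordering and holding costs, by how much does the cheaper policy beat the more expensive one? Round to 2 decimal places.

Annual cost at Q: ordering D·S/Q plus holding Q·H/2.
TC(302) = (52,380/302)×56 + (302/2)×29.4 = $14,152.25
TC(886) = (52,380/886)×56 + (886/2)×29.4 = $16,334.90
Lots of 302 are cheaper by $2,182.65.

$2,182.65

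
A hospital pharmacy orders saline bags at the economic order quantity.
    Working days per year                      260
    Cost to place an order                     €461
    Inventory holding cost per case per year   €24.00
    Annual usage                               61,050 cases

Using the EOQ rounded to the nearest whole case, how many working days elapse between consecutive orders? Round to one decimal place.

6.5 days

2DS/H = 2·61,050·461/24 = 2,345,337.50
EOQ = √2,345,337.50 ≈ 1,531.45 → Q = 1,531 cases
T = Q/D × 260 days = 1,531/61,050 × 260 = 6.520 days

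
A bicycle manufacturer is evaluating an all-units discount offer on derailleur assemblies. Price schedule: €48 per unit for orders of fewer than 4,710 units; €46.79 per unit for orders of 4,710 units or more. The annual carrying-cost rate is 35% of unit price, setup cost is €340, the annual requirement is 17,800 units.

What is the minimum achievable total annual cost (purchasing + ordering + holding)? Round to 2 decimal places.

€868,659.99

H₁ = 35%×€48 = €16.8000;  H₂ = 35%×€46.79 = €16.3765
EOQ₁ = √(2×17,800×340/16.8000) = 848.81  (< 4,710, feasible at tier 1)
EOQ₂ = √(2×17,800×340/16.3765) = 859.71  (< 4,710 → use Q = 4,710 at tier-2 price)
TC(tier 1 (EOQ₁), Q≈848.8) = €868,659.99
TC(tier 2, Q≈4,710.0) = €872,713.58
Minimum at tier 1 (EOQ₁): €868,659.99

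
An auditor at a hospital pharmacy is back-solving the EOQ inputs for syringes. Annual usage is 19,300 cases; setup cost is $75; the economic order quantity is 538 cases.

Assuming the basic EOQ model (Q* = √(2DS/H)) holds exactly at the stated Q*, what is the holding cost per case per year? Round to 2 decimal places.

EOQ relation: Q² = 2DS/H, so rearrange for the unknown.
H = 2DS / Q² = 2 × 19,300 × 75 / 538² = 10.0019

$10.00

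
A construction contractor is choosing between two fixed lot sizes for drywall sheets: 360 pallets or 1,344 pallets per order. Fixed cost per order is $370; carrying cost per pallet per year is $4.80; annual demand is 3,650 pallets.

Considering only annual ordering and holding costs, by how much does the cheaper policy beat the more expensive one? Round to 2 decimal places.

For each Q, cost = (D/Q)·S + (Q/2)·H.
TC(360) = (3,650/360)×370 + (360/2)×4.8 = $4,615.39
TC(1,344) = (3,650/1,344)×370 + (1,344/2)×4.8 = $4,230.44
|ΔTC| = |$4,615.39 − $4,230.44| = $384.95

$384.95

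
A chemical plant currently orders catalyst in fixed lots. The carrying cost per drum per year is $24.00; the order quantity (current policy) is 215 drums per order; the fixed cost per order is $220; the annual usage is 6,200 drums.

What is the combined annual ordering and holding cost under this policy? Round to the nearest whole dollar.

$8,924

Ordering: D/Q × S = 6,200/215 × $220 = $6,344.19
Holding:  Q/2 × H = 215/2 × $24 = $2,580.00
Total = $6,344.19 + $2,580.00 = $8,924.19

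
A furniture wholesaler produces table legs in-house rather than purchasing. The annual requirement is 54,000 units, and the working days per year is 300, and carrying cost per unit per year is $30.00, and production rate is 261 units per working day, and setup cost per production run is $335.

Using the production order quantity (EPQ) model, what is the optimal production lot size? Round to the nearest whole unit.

1,971 units

d = 54,000/300 = 180.0000 units/day;  effective holding cost H(1 − d/p) = 30·(1 − 180.0000/261) = 9.31034
Q* = √(2DS / H_eff) = √(2·54,000·335 / 9.31034) ≈ 1,971.29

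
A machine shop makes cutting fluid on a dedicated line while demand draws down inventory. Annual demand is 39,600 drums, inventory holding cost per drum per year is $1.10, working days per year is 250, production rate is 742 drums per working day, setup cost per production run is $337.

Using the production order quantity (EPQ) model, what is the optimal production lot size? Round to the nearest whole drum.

5,554 drums

Daily demand d = 39,600/250 = 158.400; p = 742; 1 − d/p = 0.78652
EPQ = √(2DS / (H(1 − d/p)))
    = √(2 × 39,600 × 337 / (1.1 × 0.78652)) ≈ 5,554.25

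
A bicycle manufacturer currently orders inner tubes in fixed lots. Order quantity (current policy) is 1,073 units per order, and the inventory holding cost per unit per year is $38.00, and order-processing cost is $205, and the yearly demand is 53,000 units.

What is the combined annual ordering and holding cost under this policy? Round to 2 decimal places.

$30,512.82

Annual ordering cost = (D/Q)·S = (53,000/1,073) × 205 = $10,125.82
Annual holding cost  = (Q/2)·H = (1,073/2) × 38 = $20,387.00
Total = $10,125.82 + $20,387.00 = $30,512.82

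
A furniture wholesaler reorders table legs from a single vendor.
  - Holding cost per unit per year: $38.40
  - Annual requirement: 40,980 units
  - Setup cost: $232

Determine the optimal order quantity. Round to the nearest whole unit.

2DS/H = 2·40,980·232/38.4 = 495,175.00
EOQ = √495,175.00 ≈ 703.69

704 units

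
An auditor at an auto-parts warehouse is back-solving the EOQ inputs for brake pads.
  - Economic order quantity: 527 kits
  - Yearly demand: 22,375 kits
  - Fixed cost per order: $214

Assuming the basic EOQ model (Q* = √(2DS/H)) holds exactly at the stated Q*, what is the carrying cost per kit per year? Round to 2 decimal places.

$34.48

Since Q* = (2DS/H)^½, squaring gives Q*²·H = 2DS.
H = 2DS / Q² = 2 × 22,375 × 214 / 527² = 34.4815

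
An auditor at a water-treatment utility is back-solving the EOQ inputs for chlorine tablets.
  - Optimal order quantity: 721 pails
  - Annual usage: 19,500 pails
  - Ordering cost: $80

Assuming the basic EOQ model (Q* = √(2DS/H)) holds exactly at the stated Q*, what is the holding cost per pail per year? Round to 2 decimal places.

EOQ relation: Q² = 2DS/H, so rearrange for the unknown.
H = 2DS / Q² = 2 × 19,500 × 80 / 721² = 6.0018

$6.00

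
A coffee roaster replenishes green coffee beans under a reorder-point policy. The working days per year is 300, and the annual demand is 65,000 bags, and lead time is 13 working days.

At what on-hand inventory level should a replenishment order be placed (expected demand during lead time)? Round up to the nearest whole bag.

2,817 bags

Daily demand d = 65,000 / 300 = 216.667 bags/day
Demand during lead time = 216.667 × 13 = 2,816.67
Reorder point = 2,816.67 → round up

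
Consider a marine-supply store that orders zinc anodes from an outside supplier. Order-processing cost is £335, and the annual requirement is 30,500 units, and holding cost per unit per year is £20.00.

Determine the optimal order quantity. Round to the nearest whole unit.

EOQ = √(2DS/H) = √(2 × 30,500 × 335 / 20)
    = √(1,021,750.00) ≈ 1,010.82

1,011 units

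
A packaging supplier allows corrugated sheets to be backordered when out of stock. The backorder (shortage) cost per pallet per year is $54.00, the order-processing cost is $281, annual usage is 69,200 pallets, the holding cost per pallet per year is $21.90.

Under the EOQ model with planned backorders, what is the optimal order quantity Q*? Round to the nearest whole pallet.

1,580 pallets

Basic EOQ = √(2·69,200·281/21.9) = 1,332.598
Backorder adjustment √((H+b)/b) = √((21.9+54)/54) = 1.1856
Q* = 1,332.598 × 1.1856 ≈ 1,579.88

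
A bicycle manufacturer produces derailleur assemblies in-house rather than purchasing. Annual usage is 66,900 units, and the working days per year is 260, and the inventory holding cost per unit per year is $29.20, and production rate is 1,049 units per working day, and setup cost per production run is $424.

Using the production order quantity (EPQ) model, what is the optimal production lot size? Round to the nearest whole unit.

1,604 units

Daily demand d = 66,900/260 = 257.308; p = 1049; 1 − d/p = 0.75471
EPQ = √(2DS / (H(1 − d/p)))
    = √(2 × 66,900 × 424 / (29.2 × 0.75471)) ≈ 1,604.46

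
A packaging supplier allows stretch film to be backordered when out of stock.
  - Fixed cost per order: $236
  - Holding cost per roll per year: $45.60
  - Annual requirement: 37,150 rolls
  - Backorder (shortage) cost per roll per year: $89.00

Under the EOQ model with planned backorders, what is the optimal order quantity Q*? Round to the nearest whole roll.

763 rolls

Q* = √(2DS/H) · √((H + b)/b)
   = √(2 × 37,150 × 236 / 45.6) · √((45.6 + 89) / 89)
   = 620.109 × 1.2298 ≈ 762.60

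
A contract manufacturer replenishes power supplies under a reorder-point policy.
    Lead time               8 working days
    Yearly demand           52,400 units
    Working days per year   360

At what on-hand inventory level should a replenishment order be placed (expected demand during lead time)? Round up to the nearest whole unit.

1,165 units

Daily demand d = 52,400 / 360 = 145.556 units/day
Demand during lead time = 145.556 × 8 = 1,164.44
Reorder point = 1,164.44 → round up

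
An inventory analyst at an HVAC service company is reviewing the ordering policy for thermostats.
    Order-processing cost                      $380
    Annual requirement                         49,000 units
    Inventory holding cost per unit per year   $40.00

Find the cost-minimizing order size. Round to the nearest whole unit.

965 units

Optimal lot size Q* = (2 × 49,000 × $380 / $40)^½ ≈ 964.88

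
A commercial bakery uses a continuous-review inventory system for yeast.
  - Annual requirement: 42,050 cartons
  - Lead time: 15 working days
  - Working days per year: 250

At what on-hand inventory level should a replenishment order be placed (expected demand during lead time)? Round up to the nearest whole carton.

2,523 cartons

Daily demand d = 42,050 / 250 = 168.200 cartons/day
Demand during lead time = 168.200 × 15 = 2,523.00
Reorder point = 2,523.00 → round up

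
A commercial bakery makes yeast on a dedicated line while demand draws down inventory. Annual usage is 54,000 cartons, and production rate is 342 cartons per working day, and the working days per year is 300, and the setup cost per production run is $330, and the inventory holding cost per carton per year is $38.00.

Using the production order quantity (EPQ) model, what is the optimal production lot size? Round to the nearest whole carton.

1,407 cartons

Daily demand d = 54,000/300 = 180.000; p = 342; 1 − d/p = 0.47368
EPQ = √(2DS / (H(1 − d/p)))
    = √(2 × 54,000 × 330 / (38 × 0.47368)) ≈ 1,407.12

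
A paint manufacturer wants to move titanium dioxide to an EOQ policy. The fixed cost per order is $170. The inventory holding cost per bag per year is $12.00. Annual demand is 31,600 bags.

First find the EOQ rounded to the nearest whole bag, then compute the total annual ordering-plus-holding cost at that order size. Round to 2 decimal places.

Q* = √(2·D·S / H) = √(2·31,600·170 / 12) = √895,333.3 ≈ 946.22 → Q = 946 bags
Annual ordering cost = (D/Q)·S = (31,600/946) × 170 = $5,678.65
Annual holding cost  = (Q/2)·H = (946/2) × 12 = $5,676.00
Total = $5,678.65 + $5,676.00 = $11,354.65

$11,354.65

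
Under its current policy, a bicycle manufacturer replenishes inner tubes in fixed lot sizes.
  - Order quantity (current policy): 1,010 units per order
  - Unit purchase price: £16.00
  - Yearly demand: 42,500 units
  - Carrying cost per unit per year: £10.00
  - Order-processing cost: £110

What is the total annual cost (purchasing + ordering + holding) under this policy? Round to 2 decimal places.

£689,678.71

Orders/yr = 42,500/1,010 = 42.079; ordering cost = 42.079 × £110 = £4,628.71
Average inventory = 1,010/2 = 505; holding cost = 505 × £10 = £5,050.00
Purchase cost = D·C = 42,500 × 16 = £680,000.00
Total = £4,628.71 + £5,050.00 + £680,000.00 = £689,678.71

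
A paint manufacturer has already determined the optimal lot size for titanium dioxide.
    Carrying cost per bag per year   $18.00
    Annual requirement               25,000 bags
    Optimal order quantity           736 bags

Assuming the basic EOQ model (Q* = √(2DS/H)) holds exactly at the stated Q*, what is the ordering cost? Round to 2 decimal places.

EOQ relation: Q² = 2DS/H, so rearrange for the unknown.
S = Q²H / (2D) = 736² × 18 / (2 × 25,000) = 195.0106

$195.01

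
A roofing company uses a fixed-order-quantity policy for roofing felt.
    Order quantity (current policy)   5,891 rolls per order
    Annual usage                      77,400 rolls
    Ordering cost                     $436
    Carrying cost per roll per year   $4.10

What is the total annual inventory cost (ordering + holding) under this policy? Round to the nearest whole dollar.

$17,805

Orders/yr = 77,400/5,891 = 13.139; ordering cost = 13.139 × $436 = $5,728.47
Average inventory = 5,891/2 = 2945.5; holding cost = 2945.5 × $4.1 = $12,076.55
Total = $5,728.47 + $12,076.55 = $17,805.02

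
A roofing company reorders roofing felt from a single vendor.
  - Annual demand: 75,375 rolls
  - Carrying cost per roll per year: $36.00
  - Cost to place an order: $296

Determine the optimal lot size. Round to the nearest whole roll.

1,113 rolls

2DS/H = 2·75,375·296/36 = 1,239,500.00
EOQ = √1,239,500.00 ≈ 1,113.33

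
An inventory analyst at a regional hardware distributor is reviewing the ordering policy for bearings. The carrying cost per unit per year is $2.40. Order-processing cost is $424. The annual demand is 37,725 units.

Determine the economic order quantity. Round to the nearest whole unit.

3,651 units

2DS/H = 2·37,725·424/2.4 = 13,329,500.00
EOQ = √13,329,500.00 ≈ 3,650.96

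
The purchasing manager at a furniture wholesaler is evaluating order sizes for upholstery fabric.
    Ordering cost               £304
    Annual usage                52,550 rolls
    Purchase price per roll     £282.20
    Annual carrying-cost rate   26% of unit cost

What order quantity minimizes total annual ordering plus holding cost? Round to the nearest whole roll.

H = i·C = 0.26 × £282.2 = £73.3720 per roll-year
2DS/H = 2·52,550·304/73.372 = 435,457.67
EOQ = √435,457.67 ≈ 659.89

660 rolls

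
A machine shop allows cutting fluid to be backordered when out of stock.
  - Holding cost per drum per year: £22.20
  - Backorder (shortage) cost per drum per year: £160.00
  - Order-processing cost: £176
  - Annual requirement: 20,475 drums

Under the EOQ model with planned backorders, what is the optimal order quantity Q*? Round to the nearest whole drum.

608 drums

Q* = √(2DS/H) · √((H + b)/b)
   = √(2 × 20,475 × 176 / 22.2) · √((22.2 + 160) / 160)
   = 569.779 × 1.0671 ≈ 608.02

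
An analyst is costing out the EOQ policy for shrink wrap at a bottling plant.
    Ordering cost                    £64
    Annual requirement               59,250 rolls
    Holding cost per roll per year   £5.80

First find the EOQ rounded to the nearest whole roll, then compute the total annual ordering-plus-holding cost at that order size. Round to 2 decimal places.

Optimal lot size Q* = (2 × 59,250 × £64 / £5.8)^½ ≈ 1,143.50 → Q = 1,143 rolls
Ordering: D/Q × S = 59,250/1,143 × £64 = £3,317.59
Holding:  Q/2 × H = 1,143/2 × £5.8 = £3,314.70
Total = £3,317.59 + £3,314.70 = £6,632.29

£6,632.29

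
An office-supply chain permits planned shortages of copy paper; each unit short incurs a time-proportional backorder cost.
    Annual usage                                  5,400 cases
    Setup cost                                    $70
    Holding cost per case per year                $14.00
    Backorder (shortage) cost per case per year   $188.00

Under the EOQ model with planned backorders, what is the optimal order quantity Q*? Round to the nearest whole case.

Basic EOQ = √(2·5,400·70/14) = 232.379
Backorder adjustment √((H+b)/b) = √((14+188)/188) = 1.0366
Q* = 232.379 × 1.0366 ≈ 240.88

241 cases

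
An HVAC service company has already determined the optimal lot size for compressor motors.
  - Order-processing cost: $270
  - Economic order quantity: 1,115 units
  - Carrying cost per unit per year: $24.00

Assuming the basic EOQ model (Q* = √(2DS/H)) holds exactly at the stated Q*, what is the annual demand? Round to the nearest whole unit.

EOQ relation: Q² = 2DS/H, so rearrange for the unknown.
D = Q²H / (2S) = 1,115² × 24 / (2 × 270) = 55,254.44

55,254 units per year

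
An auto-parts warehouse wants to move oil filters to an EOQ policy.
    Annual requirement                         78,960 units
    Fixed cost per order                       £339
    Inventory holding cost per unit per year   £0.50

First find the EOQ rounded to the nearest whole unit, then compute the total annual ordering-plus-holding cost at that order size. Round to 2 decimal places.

£5,173.73

EOQ = √(2DS/H) = √(2 × 78,960 × 339 / 0.5)
    = √(107,069,760.00) ≈ 10,347.45 → Q = 10,347 units
Ordering: D/Q × S = 78,960/10,347 × £339 = £2,586.98
Holding:  Q/2 × H = 10,347/2 × £0.5 = £2,586.75
Total = £2,586.98 + £2,586.75 = £5,173.73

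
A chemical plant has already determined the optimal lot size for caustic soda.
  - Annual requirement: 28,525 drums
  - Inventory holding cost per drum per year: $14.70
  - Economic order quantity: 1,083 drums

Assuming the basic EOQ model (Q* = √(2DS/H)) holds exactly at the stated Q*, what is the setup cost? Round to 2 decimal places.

$302.22

EOQ relation: Q² = 2DS/H, so rearrange for the unknown.
S = Q²H / (2D) = 1,083² × 14.7 / (2 × 28,525) = 302.2168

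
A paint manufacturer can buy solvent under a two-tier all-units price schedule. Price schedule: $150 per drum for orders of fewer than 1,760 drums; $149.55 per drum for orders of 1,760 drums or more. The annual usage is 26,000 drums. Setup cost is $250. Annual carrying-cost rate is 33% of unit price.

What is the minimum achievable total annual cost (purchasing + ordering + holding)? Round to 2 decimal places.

H₁ = 33%×$150 = $49.5000;  H₂ = 33%×$149.55 = $49.3515
EOQ₁ = √(2×26,000×250/49.5000) = 512.47  (< 1,760, feasible at tier 1)
EOQ₂ = √(2×26,000×250/49.3515) = 513.24  (< 1,760 → use Q = 1,760 at tier-2 price)
TC(tier 1 (EOQ₁), Q≈512.5) = $3,925,367.30
TC(tier 2, Q≈1,760.0) = $3,935,422.50
Minimum at tier 1 (EOQ₁): $3,925,367.30

$3,925,367.30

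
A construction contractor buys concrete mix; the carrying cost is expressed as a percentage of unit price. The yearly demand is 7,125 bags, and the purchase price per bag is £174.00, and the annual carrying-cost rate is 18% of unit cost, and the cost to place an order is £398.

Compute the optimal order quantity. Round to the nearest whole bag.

Carrying cost H = £174 × 18% = £31.3200/bag/yr
EOQ = √(2DS/H) = √(2 × 7,125 × 398 / 31.32)
    = √(181,082.38) ≈ 425.54

426 bags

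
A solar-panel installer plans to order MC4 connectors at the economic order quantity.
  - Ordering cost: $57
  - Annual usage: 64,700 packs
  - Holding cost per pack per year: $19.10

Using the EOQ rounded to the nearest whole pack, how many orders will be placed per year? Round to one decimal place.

Optimal lot size Q* = (2 × 64,700 × $57 / $19.1)^½ ≈ 621.42 → Q = 621
Orders per year = D/Q = 64,700 / 621 = 104.187

104.2 orders per year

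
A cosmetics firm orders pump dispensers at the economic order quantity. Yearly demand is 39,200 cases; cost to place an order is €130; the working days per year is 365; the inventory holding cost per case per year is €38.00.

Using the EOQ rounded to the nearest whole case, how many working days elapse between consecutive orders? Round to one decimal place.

Optimal lot size Q* = (2 × 39,200 × €130 / €38)^½ ≈ 517.89 → Q = 518 cases
Cycle time = (working days × Q)/D = (365 × 518) / 39,200 = 4.823 days

4.8 days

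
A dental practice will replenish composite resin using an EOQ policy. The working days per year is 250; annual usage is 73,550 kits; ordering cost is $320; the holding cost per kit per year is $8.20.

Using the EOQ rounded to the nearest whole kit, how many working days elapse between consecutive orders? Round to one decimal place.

8.1 days

2DS/H = 2·73,550·320/8.2 = 5,740,487.80
EOQ = √5,740,487.80 ≈ 2,395.93 → Q = 2,396 kits
Days between orders = 250 / (D/Q) = 250 / 30.697 ≈ 8.144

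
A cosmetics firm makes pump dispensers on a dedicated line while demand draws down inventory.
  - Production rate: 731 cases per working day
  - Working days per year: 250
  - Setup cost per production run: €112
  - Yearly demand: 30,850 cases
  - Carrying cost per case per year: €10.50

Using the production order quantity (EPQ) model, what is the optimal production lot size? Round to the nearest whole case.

Daily demand d = 30,850/250 = 123.400; p = 731; 1 − d/p = 0.83119
EPQ = √(2DS / (H(1 − d/p)))
    = √(2 × 30,850 × 112 / (10.5 × 0.83119)) ≈ 889.83

890 cases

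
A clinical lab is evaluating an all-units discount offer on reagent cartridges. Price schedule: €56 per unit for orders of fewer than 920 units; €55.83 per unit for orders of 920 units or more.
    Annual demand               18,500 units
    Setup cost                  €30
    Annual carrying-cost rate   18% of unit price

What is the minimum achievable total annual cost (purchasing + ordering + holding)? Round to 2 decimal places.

€1,038,080.98

H₁ = 18%×€56 = €10.0800;  H₂ = 18%×€55.83 = €10.0494
EOQ₁ = √(2×18,500×30/10.0800) = 331.84  (< 920, feasible at tier 1)
EOQ₂ = √(2×18,500×30/10.0494) = 332.35  (< 920 → use Q = 920 at tier-2 price)
TC(tier 1 (EOQ₁), Q≈331.8) = €1,039,344.97
TC(tier 2, Q≈920.0) = €1,038,080.98
Minimum at tier 2: €1,038,080.98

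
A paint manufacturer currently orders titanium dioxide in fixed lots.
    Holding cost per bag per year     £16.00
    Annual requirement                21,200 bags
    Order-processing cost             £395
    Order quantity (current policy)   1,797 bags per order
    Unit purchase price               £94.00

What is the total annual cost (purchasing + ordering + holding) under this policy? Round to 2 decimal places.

Ordering: D/Q × S = 21,200/1,797 × £395 = £4,659.99
Holding:  Q/2 × H = 1,797/2 × £16 = £14,376.00
Purchase cost = D·C = 21,200 × 94 = £1,992,800.00
Total = £4,659.99 + £14,376.00 + £1,992,800.00 = £2,011,835.99

£2,011,835.99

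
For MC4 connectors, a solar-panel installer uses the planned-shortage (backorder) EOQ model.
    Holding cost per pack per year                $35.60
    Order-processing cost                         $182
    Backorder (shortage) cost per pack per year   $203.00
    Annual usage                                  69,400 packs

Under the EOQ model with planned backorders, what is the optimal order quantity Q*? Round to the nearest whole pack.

Q* = √(2DS/H) · √((H + b)/b)
   = √(2 × 69,400 × 182 / 35.6) · √((35.6 + 203) / 203)
   = 842.375 × 1.0841 ≈ 913.26

913 packs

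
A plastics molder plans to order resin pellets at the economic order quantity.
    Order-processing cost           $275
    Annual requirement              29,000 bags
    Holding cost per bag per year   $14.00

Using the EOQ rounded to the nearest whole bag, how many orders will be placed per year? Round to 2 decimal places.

27.18 orders per year

Optimal lot size Q* = (2 × 29,000 × $275 / $14)^½ ≈ 1,067.37 → Q = 1,067
Orders per year = D/Q = 29,000 / 1,067 = 27.179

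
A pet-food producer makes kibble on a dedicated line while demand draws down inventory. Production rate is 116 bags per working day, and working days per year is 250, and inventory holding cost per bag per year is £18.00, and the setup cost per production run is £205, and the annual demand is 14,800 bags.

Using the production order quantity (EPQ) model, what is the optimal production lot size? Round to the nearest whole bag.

830 bags

Daily demand d = 14,800/250 = 59.200; p = 116; 1 − d/p = 0.48966
EPQ = √(2DS / (H(1 − d/p)))
    = √(2 × 14,800 × 205 / (18 × 0.48966)) ≈ 829.74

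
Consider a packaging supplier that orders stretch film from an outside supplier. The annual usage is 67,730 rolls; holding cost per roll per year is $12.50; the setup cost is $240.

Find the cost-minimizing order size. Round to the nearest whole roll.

1,613 rolls

EOQ = √(2DS/H) = √(2 × 67,730 × 240 / 12.5)
    = √(2,600,832.00) ≈ 1,612.71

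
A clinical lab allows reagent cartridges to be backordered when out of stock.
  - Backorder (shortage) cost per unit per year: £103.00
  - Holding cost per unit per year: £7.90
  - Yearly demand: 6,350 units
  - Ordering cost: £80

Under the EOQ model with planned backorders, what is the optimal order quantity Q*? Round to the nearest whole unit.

Q* = √(2DS/H) · √((H + b)/b)
   = √(2 × 6,350 × 80 / 7.9) · √((7.9 + 103) / 103)
   = 358.619 × 1.0376 ≈ 372.12

372 units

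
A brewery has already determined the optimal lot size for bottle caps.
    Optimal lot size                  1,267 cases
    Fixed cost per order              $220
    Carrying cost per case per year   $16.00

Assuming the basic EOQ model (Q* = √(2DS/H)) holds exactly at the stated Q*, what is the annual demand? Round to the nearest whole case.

From Q* = √(2DS/H) ⇒ Q*² = 2DS/H.
D = Q²H / (2S) = 1,267² × 16 / (2 × 220) = 58,374.15

58,374 cases per year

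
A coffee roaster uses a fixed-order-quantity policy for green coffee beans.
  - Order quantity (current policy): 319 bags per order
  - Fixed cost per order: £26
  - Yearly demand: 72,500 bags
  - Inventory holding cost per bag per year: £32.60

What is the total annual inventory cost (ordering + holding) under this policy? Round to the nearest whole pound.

£11,109

Annual ordering cost = (D/Q)·S = (72,500/319) × 26 = £5,909.09
Annual holding cost  = (Q/2)·H = (319/2) × 32.6 = £5,199.70
Total = £5,909.09 + £5,199.70 = £11,108.79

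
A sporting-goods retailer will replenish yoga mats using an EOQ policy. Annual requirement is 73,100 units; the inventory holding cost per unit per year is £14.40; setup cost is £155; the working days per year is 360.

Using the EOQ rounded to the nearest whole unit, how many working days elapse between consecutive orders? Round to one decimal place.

6.2 days

EOQ = √(2DS/H) = √(2 × 73,100 × 155 / 14.4)
    = √(1,573,680.56) ≈ 1,254.46 → Q = 1,254 units
T = Q/D × 360 days = 1,254/73,100 × 360 = 6.176 days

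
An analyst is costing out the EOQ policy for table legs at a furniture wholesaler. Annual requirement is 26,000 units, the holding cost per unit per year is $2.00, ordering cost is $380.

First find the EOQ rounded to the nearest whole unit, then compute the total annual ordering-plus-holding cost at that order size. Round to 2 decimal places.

EOQ = √(2DS/H) = √(2 × 26,000 × 380 / 2)
    = √(9,880,000.00) ≈ 3,143.25 → Q = 3,143 units
Orders/yr = 26,000/3,143 = 8.272; ordering cost = 8.272 × $380 = $3,143.49
Average inventory = 3,143/2 = 1571.5; holding cost = 1571.5 × $2 = $3,143.00
Total = $3,143.49 + $3,143.00 = $6,286.49

$6,286.49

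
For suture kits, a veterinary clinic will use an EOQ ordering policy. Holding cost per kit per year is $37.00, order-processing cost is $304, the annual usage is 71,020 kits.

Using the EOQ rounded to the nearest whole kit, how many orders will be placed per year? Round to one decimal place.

2DS/H = 2·71,020·304/37 = 1,167,031.35
EOQ = √1,167,031.35 ≈ 1,080.29 → Q = 1,080
N = D/Q = 71,020/1,080 ≈ 65.759 orders/yr

65.8 orders per year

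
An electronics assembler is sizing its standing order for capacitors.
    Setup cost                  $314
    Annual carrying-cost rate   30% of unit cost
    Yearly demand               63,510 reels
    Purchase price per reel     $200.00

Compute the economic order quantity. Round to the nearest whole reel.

Carrying cost H = $200 × 30% = $60.0000/reel/yr
Optimal lot size Q* = (2 × 63,510 × $314 / $60)^½ ≈ 815.31

815 reels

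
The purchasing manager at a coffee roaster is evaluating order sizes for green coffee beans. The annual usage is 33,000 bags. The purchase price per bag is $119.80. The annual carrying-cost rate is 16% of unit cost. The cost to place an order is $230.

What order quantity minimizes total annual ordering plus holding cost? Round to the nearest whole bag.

Holding cost per bag per year: H = 16% × $119.8 = $19.1680
EOQ = √(2DS/H) = √(2 × 33,000 × 230 / 19.168)
    = √(791,944.91) ≈ 889.91

890 bags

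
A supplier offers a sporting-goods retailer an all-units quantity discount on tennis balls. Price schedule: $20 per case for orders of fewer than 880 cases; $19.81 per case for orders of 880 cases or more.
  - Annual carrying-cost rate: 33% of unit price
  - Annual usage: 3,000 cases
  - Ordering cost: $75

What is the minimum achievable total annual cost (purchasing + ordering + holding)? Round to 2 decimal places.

$61,723.37

H₁ = 33%×$20 = $6.6000;  H₂ = 33%×$19.81 = $6.5373
EOQ₁ = √(2×3,000×75/6.6000) = 261.12  (< 880, feasible at tier 1)
EOQ₂ = √(2×3,000×75/6.5373) = 262.37  (< 880 → use Q = 880 at tier-2 price)
TC(tier 1 (EOQ₁), Q≈261.1) = $61,723.37
TC(tier 2, Q≈880.0) = $62,562.09
Minimum at tier 1 (EOQ₁): $61,723.37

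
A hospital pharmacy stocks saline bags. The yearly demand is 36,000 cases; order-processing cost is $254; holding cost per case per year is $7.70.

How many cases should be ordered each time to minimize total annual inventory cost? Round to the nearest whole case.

Optimal lot size Q* = (2 × 36,000 × $254 / $7.7)^½ ≈ 1,541.12

1,541 cases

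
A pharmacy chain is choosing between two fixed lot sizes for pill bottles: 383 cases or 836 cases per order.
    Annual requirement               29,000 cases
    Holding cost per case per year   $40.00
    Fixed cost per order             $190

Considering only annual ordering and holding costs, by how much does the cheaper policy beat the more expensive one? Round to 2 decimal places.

$1,264.49

Annual cost at Q: ordering D·S/Q plus holding Q·H/2.
TC(383) = (29,000/383)×190 + (383/2)×40 = $22,046.42
TC(836) = (29,000/836)×190 + (836/2)×40 = $23,310.91
Cheaper: Q = 383.  Difference = $1,264.49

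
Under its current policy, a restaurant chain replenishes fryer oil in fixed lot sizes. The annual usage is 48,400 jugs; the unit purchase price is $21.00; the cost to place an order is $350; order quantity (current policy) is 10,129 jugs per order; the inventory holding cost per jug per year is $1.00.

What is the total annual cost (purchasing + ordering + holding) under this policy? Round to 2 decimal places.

$1,023,136.93

Ordering: D/Q × S = 48,400/10,129 × $350 = $1,672.43
Holding:  Q/2 × H = 10,129/2 × $1 = $5,064.50
Purchase cost = D·C = 48,400 × 21 = $1,016,400.00
Total = $1,672.43 + $5,064.50 + $1,016,400.00 = $1,023,136.93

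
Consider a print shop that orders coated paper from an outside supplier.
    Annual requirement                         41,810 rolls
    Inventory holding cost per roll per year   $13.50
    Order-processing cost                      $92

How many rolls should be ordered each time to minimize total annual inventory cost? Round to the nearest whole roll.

755 rolls

Optimal lot size Q* = (2 × 41,810 × $92 / $13.5)^½ ≈ 754.89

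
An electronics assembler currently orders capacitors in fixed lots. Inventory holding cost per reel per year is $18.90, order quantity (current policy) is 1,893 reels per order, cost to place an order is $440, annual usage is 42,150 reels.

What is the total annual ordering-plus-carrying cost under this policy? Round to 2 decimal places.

$27,686.00

Annual ordering cost = (D/Q)·S = (42,150/1,893) × 440 = $9,797.15
Annual holding cost  = (Q/2)·H = (1,893/2) × 18.9 = $17,888.85
Total = $9,797.15 + $17,888.85 = $27,686.00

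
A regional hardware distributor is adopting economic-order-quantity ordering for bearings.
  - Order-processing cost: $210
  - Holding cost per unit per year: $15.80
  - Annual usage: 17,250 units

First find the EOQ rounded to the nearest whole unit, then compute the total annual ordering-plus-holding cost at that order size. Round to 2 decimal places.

2DS/H = 2·17,250·210/15.8 = 458,544.30
EOQ = √458,544.30 ≈ 677.16 → Q = 677 units
Orders/yr = 17,250/677 = 25.480; ordering cost = 25.480 × $210 = $5,350.81
Average inventory = 677/2 = 338.5; holding cost = 338.5 × $15.8 = $5,348.30
Total = $5,350.81 + $5,348.30 = $10,699.11

$10,699.11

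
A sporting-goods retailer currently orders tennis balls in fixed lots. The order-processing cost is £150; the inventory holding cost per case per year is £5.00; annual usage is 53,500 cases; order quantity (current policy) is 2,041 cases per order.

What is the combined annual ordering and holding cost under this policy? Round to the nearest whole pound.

Annual ordering cost = (D/Q)·S = (53,500/2,041) × 150 = £3,931.90
Annual holding cost  = (Q/2)·H = (2,041/2) × 5 = £5,102.50
Total = £3,931.90 + £5,102.50 = £9,034.40

£9,034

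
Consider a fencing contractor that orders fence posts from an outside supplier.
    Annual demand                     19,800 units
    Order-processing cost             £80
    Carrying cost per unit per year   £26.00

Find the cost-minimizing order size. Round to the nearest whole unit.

EOQ = √(2DS/H) = √(2 × 19,800 × 80 / 26)
    = √(121,846.15) ≈ 349.06

349 units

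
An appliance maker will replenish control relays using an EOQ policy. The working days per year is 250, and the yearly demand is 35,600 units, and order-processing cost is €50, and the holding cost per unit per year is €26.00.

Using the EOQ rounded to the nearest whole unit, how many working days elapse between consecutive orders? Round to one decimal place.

2.6 days

EOQ = √(2DS/H) = √(2 × 35,600 × 50 / 26)
    = √(136,923.08) ≈ 370.03 → Q = 370 units
T = Q/D × 250 days = 370/35,600 × 250 = 2.598 days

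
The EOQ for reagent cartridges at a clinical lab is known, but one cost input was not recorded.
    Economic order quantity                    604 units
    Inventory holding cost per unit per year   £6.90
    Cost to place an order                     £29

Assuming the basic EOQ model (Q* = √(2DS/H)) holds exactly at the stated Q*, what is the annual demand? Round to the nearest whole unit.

43,401 units per year

From Q* = √(2DS/H) ⇒ Q*² = 2DS/H.
D = Q²H / (2S) = 604² × 6.9 / (2 × 29) = 43,400.52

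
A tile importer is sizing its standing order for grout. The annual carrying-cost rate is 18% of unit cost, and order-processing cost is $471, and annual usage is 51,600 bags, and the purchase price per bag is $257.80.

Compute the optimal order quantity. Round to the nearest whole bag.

H = i·C = 0.18 × $257.8 = $46.4040 per bag-year
Q* = √(2·D·S / H) = √(2·51,600·471 / 46.404) = √1,047,478.7 ≈ 1,023.46

1,023 bags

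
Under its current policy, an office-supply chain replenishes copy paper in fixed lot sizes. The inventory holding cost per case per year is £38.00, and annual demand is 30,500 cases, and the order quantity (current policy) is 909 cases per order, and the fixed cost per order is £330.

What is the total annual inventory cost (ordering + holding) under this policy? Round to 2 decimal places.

Annual ordering cost = (D/Q)·S = (30,500/909) × 330 = £11,072.61
Annual holding cost  = (Q/2)·H = (909/2) × 38 = £17,271.00
Total = £11,072.61 + £17,271.00 = £28,343.61

£28,343.61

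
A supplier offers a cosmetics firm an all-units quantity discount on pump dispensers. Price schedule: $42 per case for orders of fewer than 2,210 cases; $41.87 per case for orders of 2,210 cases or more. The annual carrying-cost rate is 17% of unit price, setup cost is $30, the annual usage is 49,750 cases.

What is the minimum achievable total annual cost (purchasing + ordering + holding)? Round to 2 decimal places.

H₁ = 17%×$42 = $7.1400;  H₂ = 17%×$41.87 = $7.1179
EOQ₁ = √(2×49,750×30/7.1400) = 646.58  (< 2,210, feasible at tier 1)
EOQ₂ = √(2×49,750×30/7.1179) = 647.58  (< 2,210 → use Q = 2,210 at tier-2 price)
TC(tier 1 (EOQ₁), Q≈646.6) = $2,094,116.59
TC(tier 2, Q≈2,210.0) = $2,091,573.12
Minimum at tier 2: $2,091,573.12

$2,091,573.12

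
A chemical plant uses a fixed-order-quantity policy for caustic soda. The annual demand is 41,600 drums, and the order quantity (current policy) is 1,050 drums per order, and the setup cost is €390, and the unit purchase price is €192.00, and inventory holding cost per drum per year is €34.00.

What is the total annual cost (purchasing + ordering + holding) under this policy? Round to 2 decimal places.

€8,020,501.43

Orders/yr = 41,600/1,050 = 39.619; ordering cost = 39.619 × €390 = €15,451.43
Average inventory = 1,050/2 = 525; holding cost = 525 × €34 = €17,850.00
Purchase cost = D·C = 41,600 × 192 = €7,987,200.00
Total = €15,451.43 + €17,850.00 + €7,987,200.00 = €8,020,501.43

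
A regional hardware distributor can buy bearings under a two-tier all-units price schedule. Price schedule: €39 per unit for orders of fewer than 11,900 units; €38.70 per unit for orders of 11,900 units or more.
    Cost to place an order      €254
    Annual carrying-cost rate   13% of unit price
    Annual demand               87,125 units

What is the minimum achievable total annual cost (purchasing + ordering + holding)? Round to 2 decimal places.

€3,403,531.59

H₁ = 13%×€39 = €5.0700;  H₂ = 13%×€38.70 = €5.0310
EOQ₁ = √(2×87,125×254/5.0700) = 2,954.60  (< 11,900, feasible at tier 1)
EOQ₂ = √(2×87,125×254/5.0310) = 2,966.03  (< 11,900 → use Q = 11,900 at tier-2 price)
TC(tier 1 (EOQ₁), Q≈2,954.6) = €3,412,854.84
TC(tier 2, Q≈11,900.0) = €3,403,531.59
Minimum at tier 2: €3,403,531.59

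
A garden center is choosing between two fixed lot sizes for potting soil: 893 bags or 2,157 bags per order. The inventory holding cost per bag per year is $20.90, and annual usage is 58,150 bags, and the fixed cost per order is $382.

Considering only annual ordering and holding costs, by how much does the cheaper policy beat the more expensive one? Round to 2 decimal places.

Annual cost at Q: ordering D·S/Q plus holding Q·H/2.
TC(893) = (58,150/893)×382 + (893/2)×20.9 = $34,206.77
TC(2,157) = (58,150/2,157)×382 + (2,157/2)×20.9 = $32,838.89
|ΔTC| = |$34,206.77 − $32,838.89| = $1,367.88

$1,367.88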